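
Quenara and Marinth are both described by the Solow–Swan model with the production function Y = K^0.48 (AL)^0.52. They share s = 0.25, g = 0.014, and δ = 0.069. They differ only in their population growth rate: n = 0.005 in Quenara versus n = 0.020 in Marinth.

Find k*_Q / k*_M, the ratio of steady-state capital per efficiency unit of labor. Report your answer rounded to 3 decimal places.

k*_Q / k*_M ≈ 1.353

Steady-state k* = [s/(n + g + δ)]^(1/(1−α)), so the ratio is [ (s_Q/(n + g + δ)_Q) / (s_M/(n + g + δ)_M) ]^1.9231.
s_Q/(n + g + δ)_Q = 0.25/0.088 = 2.8409; s_M/(n + g + δ)_M = 0.25/0.103 = 2.4272.
Ratio = (2.8409/2.4272)^1.9231 = 1.1704^1.9231 ≈ 1.3534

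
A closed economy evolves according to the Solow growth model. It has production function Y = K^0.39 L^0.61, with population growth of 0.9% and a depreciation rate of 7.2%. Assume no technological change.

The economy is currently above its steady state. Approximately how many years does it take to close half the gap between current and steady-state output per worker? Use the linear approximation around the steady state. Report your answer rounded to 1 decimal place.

about 14.0 years

Near the steady state the convergence rate is λ = (1 − α)(n + δ).
λ = (1 − 0.39) × 0.081 = 0.61 × 0.081 = 0.04941
Half-life = ln 2 / λ = 0.6931 / 0.04941 ≈ 14.03 years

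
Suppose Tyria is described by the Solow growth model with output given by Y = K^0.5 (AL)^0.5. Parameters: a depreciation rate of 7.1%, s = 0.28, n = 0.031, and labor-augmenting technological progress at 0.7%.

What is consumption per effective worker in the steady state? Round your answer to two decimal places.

c* = 1.85

In steady state, investment equals break-even investment: s·k^α = (n + g + δ)·k.
Rearranging, k^(1−α) = s / (n + g + δ).
k^0.5 = 0.28 / (0.031 + 0.007 + 0.071) = 0.28 / 0.109 = 2.5688
k* = 2.5688^(1/0.5) ≈ 6.5987
y* = (k*)^α = 6.5987^0.5 ≈ 2.5688
c* = (1 − s)·y* = (1 − 0.28) × 2.5688 ≈ 1.8495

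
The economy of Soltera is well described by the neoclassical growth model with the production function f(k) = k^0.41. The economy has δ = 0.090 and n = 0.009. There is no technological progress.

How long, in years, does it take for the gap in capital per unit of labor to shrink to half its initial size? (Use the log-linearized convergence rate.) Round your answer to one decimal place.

about 11.9 years

Near the steady state the convergence rate is λ = (1 − α)(n + δ).
λ = (1 − 0.41) × 0.099 = 0.59 × 0.099 = 0.05841
Half-life = ln 2 / λ = 0.6931 / 0.05841 ≈ 11.87 years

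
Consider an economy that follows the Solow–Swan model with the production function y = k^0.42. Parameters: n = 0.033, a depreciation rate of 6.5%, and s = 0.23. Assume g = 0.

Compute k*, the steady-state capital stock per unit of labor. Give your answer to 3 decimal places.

k* = 4.353

In steady state, investment equals break-even investment: s·k^α = (n + δ)·k.
Rearranging, k^(1−α) = s / (n + δ).
k^0.58 = 0.23 / (0.033 + 0.065) = 0.23 / 0.098 = 2.3469
k* = 2.3469^(1/0.58) ≈ 4.3530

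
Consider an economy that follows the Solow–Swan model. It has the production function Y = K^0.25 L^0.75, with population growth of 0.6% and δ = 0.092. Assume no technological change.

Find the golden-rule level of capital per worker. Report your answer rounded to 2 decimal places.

The golden rule sets f'(k) = n + δ, i.e. α·k^(α−1) = n + δ.
So k^(1−α) = α / (n + δ) = 0.25 / 0.098 = 2.5510.
k_gold = 2.5510^(1/0.75) ≈ 3.4856

k_gold ≈ 3.49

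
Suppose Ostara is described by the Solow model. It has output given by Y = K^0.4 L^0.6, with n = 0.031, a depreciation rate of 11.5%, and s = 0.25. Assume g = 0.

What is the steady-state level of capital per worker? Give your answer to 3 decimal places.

Steady state requires s·f(k) = (n + δ)·k, i.e. s·k^α = (n + δ)·k.
Dividing both sides by k: k^(1−α) = s / (n + δ).
k^0.6 = 0.25 / (0.031 + 0.115) = 0.25 / 0.146 = 1.7123
k* = 1.7123^(1/0.6) ≈ 2.4508

k* = 2.451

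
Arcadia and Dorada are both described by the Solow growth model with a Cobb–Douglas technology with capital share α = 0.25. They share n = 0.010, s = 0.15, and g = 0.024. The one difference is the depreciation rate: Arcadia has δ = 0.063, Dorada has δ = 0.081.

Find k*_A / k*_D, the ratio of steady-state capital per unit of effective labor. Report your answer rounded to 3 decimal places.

k*_A / k*_D ≈ 1.255

Steady-state k* = [s/(n + g + δ)]^(1/(1−α)), so the ratio is [ (s_A/(n + g + δ)_A) / (s_D/(n + g + δ)_D) ]^1.3333.
s_A/(n + g + δ)_A = 0.15/0.097 = 1.5464; s_D/(n + g + δ)_D = 0.15/0.115 = 1.3043.
Ratio = (1.5464/1.3043)^1.3333 = 1.1856^1.3333 ≈ 1.2548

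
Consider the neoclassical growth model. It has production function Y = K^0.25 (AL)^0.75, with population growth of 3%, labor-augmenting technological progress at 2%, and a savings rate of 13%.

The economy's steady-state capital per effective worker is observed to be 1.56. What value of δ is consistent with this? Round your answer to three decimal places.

At the steady state, Δk = 0, so s·k^α = (n + g + δ)·k.
So s / (n + g + δ) = (k*)^(1−α) = 1.56^0.75 = 1.3959.
Therefore n + g + δ = s / 1.3959 = 0.13 / 1.3959 = 0.0931, so δ = 0.0931 − 0.050 = 0.0431.

δ ≈ 0.043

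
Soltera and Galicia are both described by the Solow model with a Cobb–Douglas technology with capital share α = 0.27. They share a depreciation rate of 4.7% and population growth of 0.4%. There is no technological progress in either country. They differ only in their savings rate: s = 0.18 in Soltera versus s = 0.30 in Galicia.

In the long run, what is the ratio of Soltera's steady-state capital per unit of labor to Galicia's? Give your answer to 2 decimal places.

Steady-state k* = [s/(n + δ)]^(1/(1−α)), so the ratio is [ (s_S/(n + δ)_S) / (s_G/(n + δ)_G) ]^1.3699.
s_S/(n + δ)_S = 0.18/0.051 = 3.5294; s_G/(n + δ)_G = 0.30/0.051 = 5.8824.
Ratio = (3.5294/5.8824)^1.3699 = 0.6000^1.3699 ≈ 0.4967

k*_S / k*_G ≈ 0.50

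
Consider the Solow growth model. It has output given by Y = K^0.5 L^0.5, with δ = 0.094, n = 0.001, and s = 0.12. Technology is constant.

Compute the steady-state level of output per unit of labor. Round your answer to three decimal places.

In steady state, investment equals break-even investment: s·k^α = (n + δ)·k.
Rearranging, k^(1−α) = s / (n + δ).
k^0.5 = 0.12 / (0.001 + 0.094) = 0.12 / 0.095 = 1.2632
k* = 1.2632^(1/0.5) ≈ 1.5957
y* = (k*)^α = 1.5957^0.5 ≈ 1.2632

y* ≈ 1.263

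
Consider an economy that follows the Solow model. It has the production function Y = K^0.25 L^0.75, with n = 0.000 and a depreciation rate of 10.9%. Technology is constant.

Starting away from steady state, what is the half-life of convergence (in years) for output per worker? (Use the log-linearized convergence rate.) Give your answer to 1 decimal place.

Near the steady state the convergence rate is λ = (1 − α)(n + δ).
λ = (1 − 0.25) × 0.109 = 0.75 × 0.109 = 0.08175
Half-life = ln 2 / λ = 0.6931 / 0.08175 ≈ 8.48 years

about 8.5 years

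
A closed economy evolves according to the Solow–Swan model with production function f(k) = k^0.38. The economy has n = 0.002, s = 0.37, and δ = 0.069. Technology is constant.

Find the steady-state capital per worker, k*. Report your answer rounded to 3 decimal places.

k* = 14.334

At the steady state, Δk = 0, so s·k^α = (n + δ)·k.
Dividing both sides by k: k^(1−α) = s / (n + δ).
k^0.62 = 0.37 / (0.002 + 0.069) = 0.37 / 0.071 = 5.2113
k* = 5.2113^(1/0.62) ≈ 14.3339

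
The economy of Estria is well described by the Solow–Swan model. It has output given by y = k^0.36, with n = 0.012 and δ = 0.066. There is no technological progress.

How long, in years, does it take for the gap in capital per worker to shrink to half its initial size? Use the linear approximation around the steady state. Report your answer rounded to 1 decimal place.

half-life ≈ 13.9 years

Near the steady state the convergence rate is λ = (1 − α)(n + δ).
λ = (1 − 0.36) × 0.078 = 0.64 × 0.078 = 0.04992
Half-life = ln 2 / λ = 0.6931 / 0.04992 ≈ 13.88 years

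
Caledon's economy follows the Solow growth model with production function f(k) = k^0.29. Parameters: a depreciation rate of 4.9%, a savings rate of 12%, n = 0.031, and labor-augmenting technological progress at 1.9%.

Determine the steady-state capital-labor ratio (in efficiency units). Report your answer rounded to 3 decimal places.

At the steady state, Δk = 0, so s·k^α = (n + g + δ)·k.
Rearranging, k^(1−α) = s / (n + g + δ).
k^0.71 = 0.12 / (0.031 + 0.019 + 0.049) = 0.12 / 0.099 = 1.2121
k* = 1.2121^(1/0.71) ≈ 1.3112

k* ≈ 1.311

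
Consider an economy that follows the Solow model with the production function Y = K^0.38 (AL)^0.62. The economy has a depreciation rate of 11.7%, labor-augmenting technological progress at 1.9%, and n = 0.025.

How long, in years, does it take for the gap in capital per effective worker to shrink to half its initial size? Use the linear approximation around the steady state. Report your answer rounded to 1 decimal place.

t_½ ≈ 6.9 years

Near the steady state the convergence rate is λ = (1 − α)(n + g + δ).
λ = (1 − 0.38) × 0.161 = 0.62 × 0.161 = 0.09982
Half-life = ln 2 / λ = 0.6931 / 0.09982 ≈ 6.94 years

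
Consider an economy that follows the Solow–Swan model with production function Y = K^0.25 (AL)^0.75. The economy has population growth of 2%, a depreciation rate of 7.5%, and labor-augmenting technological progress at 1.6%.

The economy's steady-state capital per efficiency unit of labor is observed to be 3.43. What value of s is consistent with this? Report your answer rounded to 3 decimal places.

In steady state, investment equals break-even investment: s·k^α = (n + g + δ)·k.
So s / (n + g + δ) = (k*)^(1−α) = 3.43^0.75 = 2.5204.
Therefore s = 2.5204 × (n + g + δ) = 2.5204 × 0.111 = 0.2798.

s ≈ 0.280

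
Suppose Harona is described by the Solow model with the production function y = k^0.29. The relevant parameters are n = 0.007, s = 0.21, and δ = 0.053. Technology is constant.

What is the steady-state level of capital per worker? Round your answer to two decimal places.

At the steady state, Δk = 0, so s·k^α = (n + δ)·k.
Dividing both sides by k: k^(1−α) = s / (n + δ).
k^0.71 = 0.21 / (0.007 + 0.053) = 0.21 / 0.060 = 3.5000
k* = 3.5000^(1/0.71) ≈ 5.8384

k* ≈ 5.84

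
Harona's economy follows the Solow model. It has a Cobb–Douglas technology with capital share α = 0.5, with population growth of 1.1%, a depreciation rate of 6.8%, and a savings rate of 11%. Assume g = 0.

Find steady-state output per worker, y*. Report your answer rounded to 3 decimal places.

y* ≈ 1.392

In steady state, investment equals break-even investment: s·k^α = (n + δ)·k.
Rearranging, k^(1−α) = s / (n + δ).
k^0.5 = 0.11 / (0.011 + 0.068) = 0.11 / 0.079 = 1.3924
k* = 1.3924^(1/0.5) ≈ 1.9388
y* = (k*)^α = 1.9388^0.5 ≈ 1.3924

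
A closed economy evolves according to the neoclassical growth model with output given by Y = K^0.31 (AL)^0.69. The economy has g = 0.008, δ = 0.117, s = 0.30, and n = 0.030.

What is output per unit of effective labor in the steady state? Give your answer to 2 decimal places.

Steady state requires s·f(k) = (n + g + δ)·k, i.e. s·k^α = (n + g + δ)·k.
Rearranging, k^(1−α) = s / (n + g + δ).
k^0.69 = 0.30 / (0.030 + 0.008 + 0.117) = 0.30 / 0.155 = 1.9355
k* = 1.9355^(1/0.69) ≈ 2.6040
y* = (k*)^α = 2.6040^0.31 ≈ 1.3454

y* = 1.35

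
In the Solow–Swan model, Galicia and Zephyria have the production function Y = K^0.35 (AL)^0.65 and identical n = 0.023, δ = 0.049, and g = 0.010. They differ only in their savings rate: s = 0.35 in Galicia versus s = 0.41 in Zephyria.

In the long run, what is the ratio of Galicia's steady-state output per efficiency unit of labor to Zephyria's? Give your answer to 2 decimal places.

Steady-state y* = [s/(n + g + δ)]^(α/(1−α)), so the ratio is [ (s_G/(n + g + δ)_G) / (s_Z/(n + g + δ)_Z) ]^0.5385.
s_G/(n + g + δ)_G = 0.35/0.082 = 4.2683; s_Z/(n + g + δ)_Z = 0.41/0.082 = 5.0000.
Ratio = (4.2683/5.0000)^0.5385 = 0.8537^0.5385 ≈ 0.9183

ratio ≈ 0.92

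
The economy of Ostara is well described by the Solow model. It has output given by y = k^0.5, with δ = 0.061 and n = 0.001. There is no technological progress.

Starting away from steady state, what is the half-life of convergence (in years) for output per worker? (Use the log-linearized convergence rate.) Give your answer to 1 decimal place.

half-life ≈ 22.4 years

Near the steady state the convergence rate is λ = (1 − α)(n + δ).
λ = (1 − 0.5) × 0.062 = 0.5 × 0.062 = 0.0310
Half-life = ln 2 / λ = 0.6931 / 0.0310 ≈ 22.36 years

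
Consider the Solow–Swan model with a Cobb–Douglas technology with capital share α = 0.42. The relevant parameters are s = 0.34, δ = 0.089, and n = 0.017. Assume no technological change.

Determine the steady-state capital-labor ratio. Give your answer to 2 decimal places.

In steady state, investment equals break-even investment: s·k^α = (n + δ)·k.
Rearranging, k^(1−α) = s / (n + δ).
k^0.58 = 0.34 / (0.017 + 0.089) = 0.34 / 0.106 = 3.2075
k* = 3.2075^(1/0.58) ≈ 7.4594

k* = 7.46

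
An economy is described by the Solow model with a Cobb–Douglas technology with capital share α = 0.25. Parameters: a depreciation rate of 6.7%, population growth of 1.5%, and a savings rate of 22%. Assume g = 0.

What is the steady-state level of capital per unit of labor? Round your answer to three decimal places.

k* = 3.728

In steady state, investment equals break-even investment: s·k^α = (n + δ)·k.
Rearranging, k^(1−α) = s / (n + δ).
k^0.75 = 0.22 / (0.015 + 0.067) = 0.22 / 0.082 = 2.6829
k* = 2.6829^(1/0.75) ≈ 3.7280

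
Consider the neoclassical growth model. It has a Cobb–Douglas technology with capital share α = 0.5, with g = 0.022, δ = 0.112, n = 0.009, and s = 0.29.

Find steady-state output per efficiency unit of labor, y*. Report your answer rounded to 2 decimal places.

At the steady state, Δk = 0, so s·k^α = (n + g + δ)·k.
Rearranging, k^(1−α) = s / (n + g + δ).
k^0.5 = 0.29 / (0.009 + 0.022 + 0.112) = 0.29 / 0.143 = 2.0280
k* = 2.0280^(1/0.5) ≈ 4.1128
y* = (k*)^α = 4.1128^0.5 ≈ 2.0280

y* ≈ 2.03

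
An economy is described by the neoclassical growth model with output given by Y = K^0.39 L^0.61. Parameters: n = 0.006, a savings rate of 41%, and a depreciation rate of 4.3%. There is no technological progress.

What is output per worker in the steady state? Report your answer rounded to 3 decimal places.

In steady state, investment equals break-even investment: s·k^α = (n + δ)·k.
Dividing both sides by k: k^(1−α) = s / (n + δ).
k^0.61 = 0.41 / (0.006 + 0.043) = 0.41 / 0.049 = 8.3673
k* = 8.3673^(1/0.61) ≈ 32.5413
y* = (k*)^α = 32.5413^0.39 ≈ 3.8891

y* = 3.889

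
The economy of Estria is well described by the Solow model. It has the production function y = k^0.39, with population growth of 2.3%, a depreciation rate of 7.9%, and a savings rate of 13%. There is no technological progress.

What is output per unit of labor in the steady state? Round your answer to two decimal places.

y* = 1.17

In steady state, investment equals break-even investment: s·k^α = (n + δ)·k.
Rearranging, k^(1−α) = s / (n + δ).
k^0.61 = 0.13 / (0.023 + 0.079) = 0.13 / 0.102 = 1.2745
k* = 1.2745^(1/0.61) ≈ 1.4883
y* = (k*)^α = 1.4883^0.39 ≈ 1.1677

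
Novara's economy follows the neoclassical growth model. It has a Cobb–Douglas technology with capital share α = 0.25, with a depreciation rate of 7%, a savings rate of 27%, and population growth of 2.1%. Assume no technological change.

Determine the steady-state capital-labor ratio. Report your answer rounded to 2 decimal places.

k* = 4.26

Steady state requires s·f(k) = (n + δ)·k, i.e. s·k^α = (n + δ)·k.
Rearranging, k^(1−α) = s / (n + δ).
k^0.75 = 0.27 / (0.021 + 0.070) = 0.27 / 0.091 = 2.9670
k* = 2.9670^(1/0.75) ≈ 4.2634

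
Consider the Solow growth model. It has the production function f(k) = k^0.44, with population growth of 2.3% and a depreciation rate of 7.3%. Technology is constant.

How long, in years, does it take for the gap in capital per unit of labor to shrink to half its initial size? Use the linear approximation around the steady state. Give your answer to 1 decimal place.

Near the steady state the convergence rate is λ = (1 − α)(n + δ).
λ = (1 − 0.44) × 0.096 = 0.56 × 0.096 = 0.05376
Half-life = ln 2 / λ = 0.6931 / 0.05376 ≈ 12.89 years

half-life ≈ 12.9 years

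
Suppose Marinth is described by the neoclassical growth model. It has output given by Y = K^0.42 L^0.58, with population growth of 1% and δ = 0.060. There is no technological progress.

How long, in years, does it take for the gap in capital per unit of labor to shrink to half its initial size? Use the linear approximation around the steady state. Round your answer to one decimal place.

Near the steady state the convergence rate is λ = (1 − α)(n + δ).
λ = (1 − 0.42) × 0.070 = 0.58 × 0.070 = 0.0406
Half-life = ln 2 / λ = 0.6931 / 0.0406 ≈ 17.07 years

half-life ≈ 17.1 years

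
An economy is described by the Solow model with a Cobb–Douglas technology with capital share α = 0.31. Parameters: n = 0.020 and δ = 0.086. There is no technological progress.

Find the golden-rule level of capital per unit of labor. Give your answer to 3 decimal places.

k_gold ≈ 4.736

The golden rule sets f'(k) = n + δ, i.e. α·k^(α−1) = n + δ.
So k^(1−α) = α / (n + δ) = 0.31 / 0.106 = 2.9245.
k_gold = 2.9245^(1/0.69) ≈ 4.7363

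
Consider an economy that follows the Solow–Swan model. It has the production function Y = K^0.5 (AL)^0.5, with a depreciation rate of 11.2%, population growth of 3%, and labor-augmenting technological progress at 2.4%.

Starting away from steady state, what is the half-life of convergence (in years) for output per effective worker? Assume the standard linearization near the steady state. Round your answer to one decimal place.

Near the steady state the convergence rate is λ = (1 − α)(n + g + δ).
λ = (1 − 0.5) × 0.166 = 0.5 × 0.166 = 0.0830
Half-life = ln 2 / λ = 0.6931 / 0.0830 ≈ 8.35 years

about 8.4 years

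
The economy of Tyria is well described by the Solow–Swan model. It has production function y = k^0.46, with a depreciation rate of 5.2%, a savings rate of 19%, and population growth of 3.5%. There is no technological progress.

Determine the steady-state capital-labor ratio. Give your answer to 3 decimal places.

At the steady state, Δk = 0, so s·k^α = (n + δ)·k.
Rearranging, k^(1−α) = s / (n + δ).
k^0.54 = 0.19 / (0.035 + 0.052) = 0.19 / 0.087 = 2.1839
k* = 2.1839^(1/0.54) ≈ 4.2482

k* = 4.248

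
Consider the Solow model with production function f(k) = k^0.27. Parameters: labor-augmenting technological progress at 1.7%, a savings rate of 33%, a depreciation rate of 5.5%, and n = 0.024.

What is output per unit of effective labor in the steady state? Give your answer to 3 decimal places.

y* = 1.579

Steady state requires s·f(k) = (n + g + δ)·k, i.e. s·k^α = (n + g + δ)·k.
Rearranging, k^(1−α) = s / (n + g + δ).
k^0.73 = 0.33 / (0.024 + 0.017 + 0.055) = 0.33 / 0.096 = 3.4375
k* = 3.4375^(1/0.73) ≈ 5.4272
y* = (k*)^α = 5.4272^0.27 ≈ 1.5788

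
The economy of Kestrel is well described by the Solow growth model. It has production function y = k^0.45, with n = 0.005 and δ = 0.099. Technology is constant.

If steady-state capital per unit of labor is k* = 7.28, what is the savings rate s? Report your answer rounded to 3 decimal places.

In steady state, investment equals break-even investment: s·k^α = (n + δ)·k.
So s / (n + δ) = (k*)^(1−α) = 7.28^0.55 = 2.9797.
Therefore s = 2.9797 × (n + δ) = 2.9797 × 0.104 = 0.3099.

s ≈ 0.310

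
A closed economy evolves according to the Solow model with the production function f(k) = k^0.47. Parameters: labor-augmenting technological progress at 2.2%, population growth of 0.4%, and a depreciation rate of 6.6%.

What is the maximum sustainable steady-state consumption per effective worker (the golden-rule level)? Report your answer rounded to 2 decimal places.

At the golden rule, f'(k) = n + g + δ, so α·k^(α−1) = n + g + δ and k_gold = (α/(n + g + δ))^(1/(1−α)).
k_gold = (0.47/0.092)^(1/0.53) = 5.1087^1.8868 ≈ 21.6990
c_gold = f(k_gold) − (n + g + δ)·k_gold = 4.2474 − 0.092×21.6990 ≈ 2.2511

c_gold ≈ 2.25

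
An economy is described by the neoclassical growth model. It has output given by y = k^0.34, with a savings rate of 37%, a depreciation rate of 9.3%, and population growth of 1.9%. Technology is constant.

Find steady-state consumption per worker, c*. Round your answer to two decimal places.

Steady state requires s·f(k) = (n + δ)·k, i.e. s·k^α = (n + δ)·k.
Dividing both sides by k: k^(1−α) = s / (n + δ).
k^0.66 = 0.37 / (0.019 + 0.093) = 0.37 / 0.112 = 3.3036
k* = 3.3036^(1/0.66) ≈ 6.1143
y* = (k*)^α = 6.1143^0.34 ≈ 1.8508
c* = (1 − s)·y* = (1 − 0.37) × 1.8508 ≈ 1.1660

c* ≈ 1.17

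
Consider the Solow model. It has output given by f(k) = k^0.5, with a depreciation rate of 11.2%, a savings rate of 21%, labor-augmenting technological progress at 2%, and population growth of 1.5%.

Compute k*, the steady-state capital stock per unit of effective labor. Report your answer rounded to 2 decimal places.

At the steady state, Δk = 0, so s·k^α = (n + g + δ)·k.
Dividing both sides by k: k^(1−α) = s / (n + g + δ).
k^0.5 = 0.21 / (0.015 + 0.020 + 0.112) = 0.21 / 0.147 = 1.4286
k* = 1.4286^(1/0.5) ≈ 2.0409

k* ≈ 2.04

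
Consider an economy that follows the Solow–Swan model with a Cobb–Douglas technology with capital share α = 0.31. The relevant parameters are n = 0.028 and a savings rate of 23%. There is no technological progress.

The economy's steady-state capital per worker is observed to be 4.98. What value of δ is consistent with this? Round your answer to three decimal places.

Steady state requires s·f(k) = (n + δ)·k, i.e. s·k^α = (n + δ)·k.
So s / (n + δ) = (k*)^(1−α) = 4.98^0.69 = 3.0275.
Therefore n + δ = s / 3.0275 = 0.23 / 3.0275 = 0.0760, so δ = 0.0760 − 0.028 = 0.0480.

δ ≈ 0.048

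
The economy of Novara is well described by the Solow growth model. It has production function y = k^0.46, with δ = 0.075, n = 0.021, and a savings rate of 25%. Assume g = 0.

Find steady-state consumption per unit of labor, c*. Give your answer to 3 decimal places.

c* = 1.695

In steady state, investment equals break-even investment: s·k^α = (n + δ)·k.
Rearranging, k^(1−α) = s / (n + δ).
k^0.54 = 0.25 / (0.021 + 0.075) = 0.25 / 0.096 = 2.6042
k* = 2.6042^(1/0.54) ≈ 5.8853
y* = (k*)^α = 5.8853^0.46 ≈ 2.2599
c* = (1 − s)·y* = (1 − 0.25) × 2.2599 ≈ 1.6949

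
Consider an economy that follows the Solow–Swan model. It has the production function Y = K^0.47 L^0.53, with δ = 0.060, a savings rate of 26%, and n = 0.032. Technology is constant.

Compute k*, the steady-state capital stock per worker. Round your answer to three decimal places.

At the steady state, Δk = 0, so s·k^α = (n + δ)·k.
Rearranging, k^(1−α) = s / (n + δ).
k^0.53 = 0.26 / (0.032 + 0.060) = 0.26 / 0.092 = 2.8261
k* = 2.8261^(1/0.53) ≈ 7.1006

k* = 7.101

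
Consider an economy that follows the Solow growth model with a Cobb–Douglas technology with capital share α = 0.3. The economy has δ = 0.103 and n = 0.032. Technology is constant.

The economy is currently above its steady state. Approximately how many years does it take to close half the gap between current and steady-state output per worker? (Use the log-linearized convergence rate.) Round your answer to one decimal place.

Near the steady state the convergence rate is λ = (1 − α)(n + δ).
λ = (1 − 0.3) × 0.135 = 0.7 × 0.135 = 0.0945
Half-life = ln 2 / λ = 0.6931 / 0.0945 ≈ 7.33 years

t_½ ≈ 7.3 years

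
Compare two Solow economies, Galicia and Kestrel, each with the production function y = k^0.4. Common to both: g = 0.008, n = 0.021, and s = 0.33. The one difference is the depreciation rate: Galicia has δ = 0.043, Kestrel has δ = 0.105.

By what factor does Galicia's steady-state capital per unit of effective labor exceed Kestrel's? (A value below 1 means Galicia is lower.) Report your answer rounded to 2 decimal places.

ratio ≈ 2.82

Steady-state k* = [s/(n + g + δ)]^(1/(1−α)), so the ratio is [ (s_G/(n + g + δ)_G) / (s_K/(n + g + δ)_K) ]^1.6667.
s_G/(n + g + δ)_G = 0.33/0.072 = 4.5833; s_K/(n + g + δ)_K = 0.33/0.134 = 2.4627.
Ratio = (4.5833/2.4627)^1.6667 = 1.8611^1.6667 ≈ 2.8160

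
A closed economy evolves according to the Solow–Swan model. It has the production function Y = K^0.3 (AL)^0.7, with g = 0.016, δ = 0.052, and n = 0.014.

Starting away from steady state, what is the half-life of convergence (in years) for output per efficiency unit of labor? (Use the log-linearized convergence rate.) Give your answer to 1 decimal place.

t_½ ≈ 12.1 years

Near the steady state the convergence rate is λ = (1 − α)(n + g + δ).
λ = (1 − 0.3) × 0.082 = 0.7 × 0.082 = 0.0574
Half-life = ln 2 / λ = 0.6931 / 0.0574 ≈ 12.07 years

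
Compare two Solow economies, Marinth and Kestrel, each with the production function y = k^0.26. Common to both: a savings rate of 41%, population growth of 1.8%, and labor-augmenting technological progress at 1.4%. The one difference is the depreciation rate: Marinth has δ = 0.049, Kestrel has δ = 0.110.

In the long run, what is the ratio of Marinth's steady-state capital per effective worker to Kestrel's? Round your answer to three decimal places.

Steady-state k* = [s/(n + g + δ)]^(1/(1−α)), so the ratio is [ (s_M/(n + g + δ)_M) / (s_K/(n + g + δ)_K) ]^1.3514.
s_M/(n + g + δ)_M = 0.41/0.081 = 5.0617; s_K/(n + g + δ)_K = 0.41/0.142 = 2.8873.
Ratio = (5.0617/2.8873)^1.3514 = 1.7531^1.3514 ≈ 2.1354

k*_M / k*_K ≈ 2.135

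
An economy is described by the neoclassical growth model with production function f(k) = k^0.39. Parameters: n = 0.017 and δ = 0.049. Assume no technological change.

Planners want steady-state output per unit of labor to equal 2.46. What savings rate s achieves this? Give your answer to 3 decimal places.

At the steady state, Δk = 0, so s·k^α = (n + δ)·k.
Since y* = [s/(n + δ)]^(α/(1−α)), we have s/(n + δ) = (y*)^((1−α)/α) = 2.46^1.5641 = 4.0875.
Therefore s = 4.0875 × (n + δ) = 4.0875 × 0.066 = 0.2698.

s ≈ 0.270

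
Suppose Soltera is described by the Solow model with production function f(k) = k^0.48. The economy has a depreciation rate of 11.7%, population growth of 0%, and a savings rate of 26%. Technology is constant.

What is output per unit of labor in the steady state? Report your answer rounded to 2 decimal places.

In steady state, investment equals break-even investment: s·k^α = (n + δ)·k.
Dividing both sides by k: k^(1−α) = s / (n + δ).
k^0.52 = 0.26 / (0.000 + 0.117) = 0.26 / 0.117 = 2.2222
k* = 2.2222^(1/0.52) ≈ 4.6440
y* = (k*)^α = 4.6440^0.48 ≈ 2.0898

y* = 2.09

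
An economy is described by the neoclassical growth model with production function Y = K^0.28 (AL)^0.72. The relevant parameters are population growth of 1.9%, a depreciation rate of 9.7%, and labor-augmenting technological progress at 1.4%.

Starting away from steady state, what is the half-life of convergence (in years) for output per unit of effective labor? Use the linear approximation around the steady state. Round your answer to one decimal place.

Near the steady state the convergence rate is λ = (1 − α)(n + g + δ).
λ = (1 − 0.28) × 0.130 = 0.72 × 0.130 = 0.0936
Half-life = ln 2 / λ = 0.6931 / 0.0936 ≈ 7.40 years

t_½ ≈ 7.4 years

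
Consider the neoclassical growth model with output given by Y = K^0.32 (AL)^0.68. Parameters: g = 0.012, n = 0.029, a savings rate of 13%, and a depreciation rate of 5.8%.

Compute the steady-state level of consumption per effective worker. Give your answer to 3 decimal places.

Steady state requires s·f(k) = (n + g + δ)·k, i.e. s·k^α = (n + g + δ)·k.
Dividing both sides by k: k^(1−α) = s / (n + g + δ).
k^0.68 = 0.13 / (0.029 + 0.012 + 0.058) = 0.13 / 0.099 = 1.3131
k* = 1.3131^(1/0.68) ≈ 1.4927
y* = (k*)^α = 1.4927^0.32 ≈ 1.1368
c* = (1 − s)·y* = (1 − 0.13) × 1.1368 ≈ 0.9890

c* = 0.989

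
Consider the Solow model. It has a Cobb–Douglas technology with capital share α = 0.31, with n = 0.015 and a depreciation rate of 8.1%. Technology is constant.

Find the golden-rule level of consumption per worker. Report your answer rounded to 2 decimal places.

At the golden rule, f'(k) = n + δ, so α·k^(α−1) = n + δ and k_gold = (α/(n + δ))^(1/(1−α)).
k_gold = (0.31/0.096)^(1/0.69) = 3.2292^1.4493 ≈ 5.4680
c_gold = f(k_gold) − (n + δ)·k_gold = 1.6933 − 0.096×5.4680 ≈ 1.1684

c_gold ≈ 1.17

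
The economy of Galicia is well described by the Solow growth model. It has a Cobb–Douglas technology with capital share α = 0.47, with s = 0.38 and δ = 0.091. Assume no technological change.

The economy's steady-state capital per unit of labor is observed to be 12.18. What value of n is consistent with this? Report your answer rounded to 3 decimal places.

Steady state requires s·f(k) = (n + δ)·k, i.e. s·k^α = (n + δ)·k.
So s / (n + δ) = (k*)^(1−α) = 12.18^0.53 = 3.7618.
Therefore n + δ = s / 3.7618 = 0.38 / 3.7618 = 0.1010, so n = 0.1010 − 0.091 = 0.0100.

n ≈ 0.010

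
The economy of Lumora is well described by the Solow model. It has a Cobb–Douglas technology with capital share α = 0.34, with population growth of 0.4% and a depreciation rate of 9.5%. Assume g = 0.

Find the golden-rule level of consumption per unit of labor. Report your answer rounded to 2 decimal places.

At the golden rule, f'(k) = n + δ, so α·k^(α−1) = n + δ and k_gold = (α/(n + δ))^(1/(1−α)).
k_gold = (0.34/0.099)^(1/0.66) = 3.4343^1.5152 ≈ 6.4849
c_gold = f(k_gold) − (n + δ)·k_gold = 1.8882 − 0.099×6.4849 ≈ 1.2462

c_gold ≈ 1.25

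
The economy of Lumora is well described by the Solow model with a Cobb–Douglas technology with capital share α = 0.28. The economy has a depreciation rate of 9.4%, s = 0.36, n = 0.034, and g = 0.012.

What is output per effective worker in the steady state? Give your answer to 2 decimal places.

y* ≈ 1.44

In steady state, investment equals break-even investment: s·k^α = (n + g + δ)·k.
Rearranging, k^(1−α) = s / (n + g + δ).
k^0.72 = 0.36 / (0.034 + 0.012 + 0.094) = 0.36 / 0.140 = 2.5714
k* = 2.5714^(1/0.72) ≈ 3.7126
y* = (k*)^α = 3.7126^0.28 ≈ 1.4438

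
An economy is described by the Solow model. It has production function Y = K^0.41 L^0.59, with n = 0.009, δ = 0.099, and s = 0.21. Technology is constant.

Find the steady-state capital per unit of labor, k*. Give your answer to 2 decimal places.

Steady state requires s·f(k) = (n + δ)·k, i.e. s·k^α = (n + δ)·k.
Rearranging, k^(1−α) = s / (n + δ).
k^0.59 = 0.21 / (0.009 + 0.099) = 0.21 / 0.108 = 1.9444
k* = 1.9444^(1/0.59) ≈ 3.0865

k* = 3.09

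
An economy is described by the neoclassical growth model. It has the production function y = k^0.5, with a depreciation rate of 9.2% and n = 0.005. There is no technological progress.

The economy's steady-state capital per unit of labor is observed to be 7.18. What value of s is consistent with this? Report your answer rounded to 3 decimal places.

s ≈ 0.260

Steady state requires s·f(k) = (n + δ)·k, i.e. s·k^α = (n + δ)·k.
So s / (n + δ) = (k*)^(1−α) = 7.18^0.5 = 2.6796.
Therefore s = 2.6796 × (n + δ) = 2.6796 × 0.097 = 0.2599.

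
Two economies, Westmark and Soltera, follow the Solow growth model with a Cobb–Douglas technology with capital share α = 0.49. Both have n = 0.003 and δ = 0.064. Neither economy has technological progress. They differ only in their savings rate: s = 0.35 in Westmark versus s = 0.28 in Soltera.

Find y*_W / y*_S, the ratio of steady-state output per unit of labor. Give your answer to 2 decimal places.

Steady-state y* = [s/(n + δ)]^(α/(1−α)), so the ratio is [ (s_W/(n + δ)_W) / (s_S/(n + δ)_S) ]^0.9608.
s_W/(n + δ)_W = 0.35/0.067 = 5.2239; s_S/(n + δ)_S = 0.28/0.067 = 4.1791.
Ratio = (5.2239/4.1791)^0.9608 = 1.2500^0.9608 ≈ 1.2391

y*_W / y*_S ≈ 1.24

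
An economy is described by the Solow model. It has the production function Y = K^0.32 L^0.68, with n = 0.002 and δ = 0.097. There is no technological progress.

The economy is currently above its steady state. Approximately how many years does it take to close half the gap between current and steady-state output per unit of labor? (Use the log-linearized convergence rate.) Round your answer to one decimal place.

about 10.3 years

Near the steady state the convergence rate is λ = (1 − α)(n + δ).
λ = (1 − 0.32) × 0.099 = 0.68 × 0.099 = 0.06732
Half-life = ln 2 / λ = 0.6931 / 0.06732 ≈ 10.30 years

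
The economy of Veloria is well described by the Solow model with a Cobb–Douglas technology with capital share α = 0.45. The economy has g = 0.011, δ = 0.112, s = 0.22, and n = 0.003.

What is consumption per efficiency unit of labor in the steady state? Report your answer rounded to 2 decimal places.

At the steady state, Δk = 0, so s·k^α = (n + g + δ)·k.
Rearranging, k^(1−α) = s / (n + g + δ).
k^0.55 = 0.22 / (0.003 + 0.011 + 0.112) = 0.22 / 0.126 = 1.7460
k* = 1.7460^(1/0.55) ≈ 2.7547
y* = (k*)^α = 2.7547^0.45 ≈ 1.5777
c* = (1 − s)·y* = (1 − 0.22) × 1.5777 ≈ 1.2306

c* ≈ 1.23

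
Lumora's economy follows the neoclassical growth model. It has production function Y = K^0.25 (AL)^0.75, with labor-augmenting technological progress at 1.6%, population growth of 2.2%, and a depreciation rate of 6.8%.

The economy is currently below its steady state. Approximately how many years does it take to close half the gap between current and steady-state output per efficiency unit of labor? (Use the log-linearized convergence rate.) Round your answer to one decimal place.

half-life ≈ 8.7 years

Near the steady state the convergence rate is λ = (1 − α)(n + g + δ).
λ = (1 − 0.25) × 0.106 = 0.75 × 0.106 = 0.0795
Half-life = ln 2 / λ = 0.6931 / 0.0795 ≈ 8.72 years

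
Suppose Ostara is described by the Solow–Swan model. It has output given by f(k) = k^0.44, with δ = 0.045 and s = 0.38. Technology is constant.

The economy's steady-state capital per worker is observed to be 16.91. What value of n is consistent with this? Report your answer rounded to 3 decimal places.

n ≈ 0.033

At the steady state, Δk = 0, so s·k^α = (n + δ)·k.
So s / (n + δ) = (k*)^(1−α) = 16.91^0.56 = 4.8726.
Therefore n + δ = s / 4.8726 = 0.38 / 4.8726 = 0.0780, so n = 0.0780 − 0.045 = 0.0330.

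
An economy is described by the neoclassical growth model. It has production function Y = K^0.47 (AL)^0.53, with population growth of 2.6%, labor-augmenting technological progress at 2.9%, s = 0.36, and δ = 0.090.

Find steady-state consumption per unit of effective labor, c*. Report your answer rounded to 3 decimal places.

Steady state requires s·f(k) = (n + g + δ)·k, i.e. s·k^α = (n + g + δ)·k.
Rearranging, k^(1−α) = s / (n + g + δ).
k^0.53 = 0.36 / (0.026 + 0.029 + 0.090) = 0.36 / 0.145 = 2.4828
k* = 2.4828^(1/0.53) ≈ 5.5613
y* = (k*)^α = 5.5613^0.47 ≈ 2.2399
c* = (1 − s)·y* = (1 − 0.36) × 2.2399 ≈ 1.4335

c* = 1.434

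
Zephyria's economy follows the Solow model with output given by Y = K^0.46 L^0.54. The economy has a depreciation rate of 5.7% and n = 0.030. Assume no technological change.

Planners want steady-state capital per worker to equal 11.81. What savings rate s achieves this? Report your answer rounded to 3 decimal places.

Steady state requires s·f(k) = (n + δ)·k, i.e. s·k^α = (n + δ)·k.
So s / (n + δ) = (k*)^(1−α) = 11.81^0.54 = 3.7933.
Therefore s = 3.7933 × (n + δ) = 3.7933 × 0.087 = 0.3300.

s ≈ 0.330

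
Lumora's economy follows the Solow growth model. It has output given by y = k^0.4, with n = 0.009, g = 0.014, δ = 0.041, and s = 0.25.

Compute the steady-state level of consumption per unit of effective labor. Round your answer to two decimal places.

In steady state, investment equals break-even investment: s·k^α = (n + g + δ)·k.
Rearranging, k^(1−α) = s / (n + g + δ).
k^0.6 = 0.25 / (0.009 + 0.014 + 0.041) = 0.25 / 0.064 = 3.9063
k* = 3.9063^(1/0.6) ≈ 9.6889
y* = (k*)^α = 9.6889^0.4 ≈ 2.4803
c* = (1 − s)·y* = (1 − 0.25) × 2.4803 ≈ 1.8602

c* = 1.86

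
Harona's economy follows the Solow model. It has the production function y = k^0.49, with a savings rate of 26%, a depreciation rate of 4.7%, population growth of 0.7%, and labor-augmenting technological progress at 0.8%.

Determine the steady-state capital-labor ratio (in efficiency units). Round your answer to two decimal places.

In steady state, investment equals break-even investment: s·k^α = (n + g + δ)·k.
Dividing both sides by k: k^(1−α) = s / (n + g + δ).
k^0.51 = 0.26 / (0.007 + 0.008 + 0.047) = 0.26 / 0.062 = 4.1935
k* = 4.1935^(1/0.51) ≈ 16.6241

k* ≈ 16.62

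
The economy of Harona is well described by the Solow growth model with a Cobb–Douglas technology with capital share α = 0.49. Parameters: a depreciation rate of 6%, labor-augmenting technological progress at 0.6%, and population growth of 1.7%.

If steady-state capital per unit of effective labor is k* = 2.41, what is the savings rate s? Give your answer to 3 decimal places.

s ≈ 0.130

In steady state, investment equals break-even investment: s·k^α = (n + g + δ)·k.
So s / (n + g + δ) = (k*)^(1−α) = 2.41^0.51 = 1.5661.
Therefore s = 1.5661 × (n + g + δ) = 1.5661 × 0.083 = 0.1300.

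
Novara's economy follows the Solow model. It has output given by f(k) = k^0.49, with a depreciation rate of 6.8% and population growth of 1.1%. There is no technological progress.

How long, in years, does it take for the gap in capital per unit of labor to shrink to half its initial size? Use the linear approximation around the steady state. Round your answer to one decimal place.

Near the steady state the convergence rate is λ = (1 − α)(n + δ).
λ = (1 − 0.49) × 0.079 = 0.51 × 0.079 = 0.04029
Half-life = ln 2 / λ = 0.6931 / 0.04029 ≈ 17.20 years

t_½ ≈ 17.2 years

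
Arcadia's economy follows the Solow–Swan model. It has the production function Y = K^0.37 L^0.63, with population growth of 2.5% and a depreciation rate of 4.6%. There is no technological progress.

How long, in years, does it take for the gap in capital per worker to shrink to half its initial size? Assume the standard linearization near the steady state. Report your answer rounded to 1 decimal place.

Near the steady state the convergence rate is λ = (1 − α)(n + δ).
λ = (1 − 0.37) × 0.071 = 0.63 × 0.071 = 0.04473
Half-life = ln 2 / λ = 0.6931 / 0.04473 ≈ 15.50 years

about 15.5 years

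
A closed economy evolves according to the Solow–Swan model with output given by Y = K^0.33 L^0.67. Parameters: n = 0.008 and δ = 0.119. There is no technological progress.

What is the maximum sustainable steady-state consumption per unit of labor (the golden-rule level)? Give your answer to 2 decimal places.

c_gold ≈ 1.07

At the golden rule, f'(k) = n + δ, so α·k^(α−1) = n + δ and k_gold = (α/(n + δ))^(1/(1−α)).
k_gold = (0.33/0.127)^(1/0.67) = 2.5984^1.4925 ≈ 4.1586
c_gold = f(k_gold) − (n + δ)·k_gold = 1.6005 − 0.127×4.1586 ≈ 1.0724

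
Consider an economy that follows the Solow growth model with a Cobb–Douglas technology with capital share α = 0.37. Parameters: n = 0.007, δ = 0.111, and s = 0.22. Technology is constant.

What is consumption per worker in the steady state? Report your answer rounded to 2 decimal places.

In steady state, investment equals break-even investment: s·k^α = (n + δ)·k.
Rearranging, k^(1−α) = s / (n + δ).
k^0.63 = 0.22 / (0.007 + 0.111) = 0.22 / 0.118 = 1.8644
k* = 1.8644^(1/0.63) ≈ 2.6880
y* = (k*)^α = 2.6880^0.37 ≈ 1.4417
c* = (1 − s)·y* = (1 − 0.22) × 1.4417 ≈ 1.1245

c* ≈ 1.12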